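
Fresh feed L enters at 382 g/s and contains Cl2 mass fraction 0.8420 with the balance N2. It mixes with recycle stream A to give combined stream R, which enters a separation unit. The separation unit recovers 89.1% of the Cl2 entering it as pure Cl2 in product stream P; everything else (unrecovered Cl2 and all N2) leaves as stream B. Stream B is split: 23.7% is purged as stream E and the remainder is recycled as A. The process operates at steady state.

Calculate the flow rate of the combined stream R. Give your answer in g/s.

N2 enters only via L and leaves only via the purge: 382×0.158 = 0.237×(N2 in B), and the separation unit passes all N2, so N2 in R = N2 in B = 254.67 g/s.
Cl2 in R: m_A = 382×0.842 + (1−0.237)·(1−0.891)·m_A, so m_A = 321.64/0.9168 = 350.82 g/s.
R = 350.82 + 254.67 = 605.49 g/s.

605.5 g/s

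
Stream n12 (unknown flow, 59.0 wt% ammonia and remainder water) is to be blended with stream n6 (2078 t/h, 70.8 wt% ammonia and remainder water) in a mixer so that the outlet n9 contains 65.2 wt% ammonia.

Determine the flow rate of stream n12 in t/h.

1877 t/h

Let n12 be the unknown flow. Total out = 2078 + n12.
ammonia balance: 1471.2 + 0.590·n12 = 0.652·(2078 + n12)
(0.590 − 0.652)·n12 = 0.652×2078 − 1471.2 = -116.37
n12 = -116.37 / -0.062 = 1876.9 t/h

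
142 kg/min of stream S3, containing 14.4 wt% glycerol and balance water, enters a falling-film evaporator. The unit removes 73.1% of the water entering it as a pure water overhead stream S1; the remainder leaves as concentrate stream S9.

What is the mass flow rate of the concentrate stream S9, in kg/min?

53.15 kg/min

water entering = 142×0.856 = 121.55 kg/min; overhead removed = 0.731×121.55 = 88.855 kg/min.
Concentrate = 142 − 88.855 = 53.145 kg/min.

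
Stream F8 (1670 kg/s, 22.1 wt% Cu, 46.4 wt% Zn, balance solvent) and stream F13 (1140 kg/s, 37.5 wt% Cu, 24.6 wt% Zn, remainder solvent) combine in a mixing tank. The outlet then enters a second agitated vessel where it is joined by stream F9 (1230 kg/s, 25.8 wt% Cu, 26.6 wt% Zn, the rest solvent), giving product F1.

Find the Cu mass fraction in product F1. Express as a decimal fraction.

0.2757

Overall, product flow = 4040 kg/s.
Cu in = 1670×0.221 + 1140×0.375 + 1230×0.258 = 1113.9 kg/s.
Cu fraction in F1 = 0.2757.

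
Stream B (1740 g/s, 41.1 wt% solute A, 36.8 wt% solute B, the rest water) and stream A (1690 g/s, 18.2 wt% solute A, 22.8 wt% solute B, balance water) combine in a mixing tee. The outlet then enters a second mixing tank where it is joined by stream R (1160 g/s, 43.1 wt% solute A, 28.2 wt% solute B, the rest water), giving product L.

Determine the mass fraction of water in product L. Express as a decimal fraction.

Overall, product flow = 4590 g/s.
water in = 1740×0.221 + 1690×0.590 + 1160×0.287 = 1714.6 g/s.
water fraction in L = 0.374.

0.374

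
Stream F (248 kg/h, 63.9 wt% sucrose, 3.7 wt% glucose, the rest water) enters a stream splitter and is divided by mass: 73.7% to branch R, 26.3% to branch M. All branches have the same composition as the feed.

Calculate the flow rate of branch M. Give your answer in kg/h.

65.22 kg/h

Branch M flow = 0.263×248 = 65.224 kg/h.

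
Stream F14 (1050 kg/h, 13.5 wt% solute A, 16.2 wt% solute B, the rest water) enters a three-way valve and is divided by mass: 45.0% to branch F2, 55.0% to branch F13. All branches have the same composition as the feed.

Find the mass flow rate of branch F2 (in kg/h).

472.5 kg/h

Branch F2 flow = 0.450×1050 = 472.5 kg/h.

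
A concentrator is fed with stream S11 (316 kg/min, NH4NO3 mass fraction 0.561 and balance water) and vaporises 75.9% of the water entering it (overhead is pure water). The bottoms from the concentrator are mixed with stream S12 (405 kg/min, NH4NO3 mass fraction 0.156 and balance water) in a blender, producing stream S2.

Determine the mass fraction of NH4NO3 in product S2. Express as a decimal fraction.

Vapour removed = 0.759×0.439×316 = 105.29 kg/min; concentrate = 210.71 kg/min.
NH4NO3 reaching the mixer = 177.28 (from concentrate) + 405×0.156 = 240.46 kg/min.
Product flow = 210.71 + 405 = 615.71 kg/min; NH4NO3 fraction = 0.391.

0.391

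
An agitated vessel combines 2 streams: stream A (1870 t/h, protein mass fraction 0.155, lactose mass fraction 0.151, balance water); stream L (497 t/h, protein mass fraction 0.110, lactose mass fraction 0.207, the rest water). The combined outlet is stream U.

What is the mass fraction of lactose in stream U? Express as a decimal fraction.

0.163

Total flow out = 1870 + 497 = 2367 t/h.
lactose in = 1870×0.151 + 497×0.207 = 385.25 t/h.
lactose mass fraction in U = 385.25/2367 = 0.163.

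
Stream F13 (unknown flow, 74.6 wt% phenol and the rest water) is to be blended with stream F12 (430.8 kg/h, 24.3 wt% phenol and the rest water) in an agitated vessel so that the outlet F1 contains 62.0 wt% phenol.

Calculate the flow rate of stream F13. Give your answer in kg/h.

Let F13 be the unknown flow. Total out = 430.8 + F13.
phenol balance: 104.68 + 0.746·F13 = 0.620·(430.8 + F13)
(0.746 − 0.620)·F13 = 0.620×430.8 − 104.68 = 162.41
F13 = 162.41 / 0.126 = 1289 kg/h

1289 kg/h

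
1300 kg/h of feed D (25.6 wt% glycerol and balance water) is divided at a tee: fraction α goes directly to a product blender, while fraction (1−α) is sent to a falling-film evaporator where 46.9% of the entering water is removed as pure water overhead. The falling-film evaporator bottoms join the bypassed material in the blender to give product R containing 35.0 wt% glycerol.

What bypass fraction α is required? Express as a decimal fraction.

0.230

All 1300×0.256 = 332.8 kg/h of glycerol reaches R, so R = 332.8/0.350 = 950.86 kg/h and vapour = 349.14 kg/h.
The evaporator receives (1−α)·1300 of feed at 0.744 water and removes 0.469 of that water:
0.469×0.744×(1−α)×1300 = 349.14
(1−α) = 349.14/453.62 = 0.7697;  α = 0.2303.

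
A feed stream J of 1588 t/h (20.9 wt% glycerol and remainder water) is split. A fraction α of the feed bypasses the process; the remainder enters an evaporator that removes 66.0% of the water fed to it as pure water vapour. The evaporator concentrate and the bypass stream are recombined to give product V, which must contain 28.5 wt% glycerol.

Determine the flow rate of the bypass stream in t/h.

776.9 t/h

All 1588×0.209 = 331.89 t/h of glycerol reaches V, so V = 331.89/0.285 = 1164.5 t/h and vapour = 423.47 t/h.
The evaporator receives (1−α)·1588 of feed at 0.791 water and removes 0.660 of that water:
0.660×0.791×(1−α)×1588 = 423.47
(1−α) = 423.47/829.03 = 0.5108;  α = 0.4892.
Bypass flow = 0.4892×1588 = 776.85 t/h.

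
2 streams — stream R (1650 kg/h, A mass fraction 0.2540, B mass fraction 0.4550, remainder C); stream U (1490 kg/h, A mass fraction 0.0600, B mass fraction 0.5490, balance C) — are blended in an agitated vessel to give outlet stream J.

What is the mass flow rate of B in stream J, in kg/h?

1569 kg/h

B out = B in = 1650×0.455 + 1490×0.549 = 1568.8 kg/h.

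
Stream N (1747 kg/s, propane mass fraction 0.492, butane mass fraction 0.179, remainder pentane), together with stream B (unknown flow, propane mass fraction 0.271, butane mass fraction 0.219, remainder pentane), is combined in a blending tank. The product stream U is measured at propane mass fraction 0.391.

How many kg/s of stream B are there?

1470 kg/s

Let B be the unknown flow. Total out = 1747 + B.
propane balance: 859.52 + 0.271·B = 0.391·(1747 + B)
(0.271 − 0.391)·B = 0.391×1747 − 859.52 = -176.45
B = -176.45 / -0.120 = 1470.4 kg/s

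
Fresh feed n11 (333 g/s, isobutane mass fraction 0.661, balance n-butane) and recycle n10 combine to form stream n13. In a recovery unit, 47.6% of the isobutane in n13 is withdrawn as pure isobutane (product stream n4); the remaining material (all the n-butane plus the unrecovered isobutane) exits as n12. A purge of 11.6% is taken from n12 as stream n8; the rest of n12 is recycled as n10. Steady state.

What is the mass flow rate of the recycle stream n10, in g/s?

1050 g/s

n-butane enters only via n11 and leaves only via the purge: 333×0.339 = 0.116×(n-butane in n12), and the recovery unit passes all n-butane, so n-butane in n13 = n-butane in n12 = 973.16 g/s.
isobutane in n13: m_A = 333×0.661 + (1−0.116)·(1−0.476)·m_A, so m_A = 220.11/0.5368 = 410.06 g/s.
n12 = (1−0.476)×410.06 + 973.16 = 1188 g/s.
Recycle n10 = (1−0.116)×1188 = 1050.2 g/s.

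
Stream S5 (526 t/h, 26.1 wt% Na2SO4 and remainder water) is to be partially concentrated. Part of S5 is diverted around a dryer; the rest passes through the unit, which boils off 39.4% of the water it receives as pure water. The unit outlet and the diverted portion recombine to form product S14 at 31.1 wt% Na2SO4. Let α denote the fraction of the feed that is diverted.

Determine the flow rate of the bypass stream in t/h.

All 526×0.261 = 137.29 t/h of Na2SO4 reaches S14, so S14 = 137.29/0.311 = 441.43 t/h and vapour = 84.566 t/h.
The evaporator receives (1−α)·526 of feed at 0.739 water and removes 0.394 of that water:
0.394×0.739×(1−α)×526 = 84.566
(1−α) = 84.566/153.15 = 0.5522;  α = 0.4478.
Bypass flow = 0.4478×526 = 235.56 t/h.

235.6 t/h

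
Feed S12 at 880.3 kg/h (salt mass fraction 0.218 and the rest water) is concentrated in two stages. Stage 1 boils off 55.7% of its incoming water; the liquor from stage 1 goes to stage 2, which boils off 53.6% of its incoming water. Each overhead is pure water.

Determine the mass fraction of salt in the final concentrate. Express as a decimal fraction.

0.576

water in feed = 880.3×0.782 = 688.39 kg/h.
After stage 1: water left = (1−0.557)×688.39 = 304.96; stream total = 496.86 kg/h.
After stage 2: water left = (1−0.536)×304.96 = 141.5; final concentrate = 333.41 kg/h.
salt fraction = 191.91/333.41 = 0.576.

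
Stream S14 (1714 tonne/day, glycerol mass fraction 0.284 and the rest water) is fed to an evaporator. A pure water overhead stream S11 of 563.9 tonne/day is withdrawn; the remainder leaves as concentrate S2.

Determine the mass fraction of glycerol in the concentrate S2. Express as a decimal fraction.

glycerol is not removed: 1714×0.284 = 486.78 tonne/day of glycerol enters S2.
Concentrate = 1714 − 563.9 = 1150.1 tonne/day.
Mass fraction = 486.78/1150.1 = 0.423.

0.423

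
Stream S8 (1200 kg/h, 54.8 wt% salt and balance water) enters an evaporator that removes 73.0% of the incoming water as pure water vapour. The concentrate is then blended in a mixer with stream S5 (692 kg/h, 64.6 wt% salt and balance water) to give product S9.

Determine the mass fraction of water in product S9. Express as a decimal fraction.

0.262

Vapour removed = 0.730×0.452×1200 = 395.95 kg/h; concentrate = 804.05 kg/h.
water reaching the mixer = 146.45 (from concentrate) + 692×0.354 = 391.42 kg/h.
Product flow = 804.05 + 692 = 1496 kg/h; water fraction = 0.262.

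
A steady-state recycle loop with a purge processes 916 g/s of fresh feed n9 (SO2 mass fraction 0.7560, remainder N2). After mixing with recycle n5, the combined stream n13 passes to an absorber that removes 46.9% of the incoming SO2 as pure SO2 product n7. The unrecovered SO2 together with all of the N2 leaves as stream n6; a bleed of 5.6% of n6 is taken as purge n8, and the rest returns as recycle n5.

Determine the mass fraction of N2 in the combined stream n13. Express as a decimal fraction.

0.7419

N2 enters only via n9 and leaves only via the purge: 916×0.244 = 0.056×(N2 in n6), and the absorber passes all N2, so N2 in n13 = N2 in n6 = 3991.1 g/s.
SO2 in n13: m_A = 916×0.756 + (1−0.056)·(1−0.469)·m_A, so m_A = 692.5/0.4987 = 1388.5 g/s.
n13 = 1388.5 + 3991.1 = 5379.6 g/s.
N2 fraction in n13 = 3991.1/5379.6 = 0.7419.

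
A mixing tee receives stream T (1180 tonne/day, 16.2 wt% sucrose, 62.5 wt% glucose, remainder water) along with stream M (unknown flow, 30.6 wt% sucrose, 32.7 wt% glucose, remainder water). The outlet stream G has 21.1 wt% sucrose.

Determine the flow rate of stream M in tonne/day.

Let M be the unknown flow. Total out = 1180 + M.
sucrose balance: 191.16 + 0.306·M = 0.211·(1180 + M)
(0.306 − 0.211)·M = 0.211×1180 − 191.16 = 57.82
M = 57.82 / 0.095 = 608.63 tonne/day

608.6 tonne/day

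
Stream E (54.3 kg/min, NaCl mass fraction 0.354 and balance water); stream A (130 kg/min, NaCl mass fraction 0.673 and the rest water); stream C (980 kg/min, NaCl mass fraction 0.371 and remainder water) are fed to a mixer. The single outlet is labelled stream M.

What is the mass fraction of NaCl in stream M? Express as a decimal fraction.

0.404

Total flow out = 54.3 + 130 + 980 = 1164.3 kg/min.
NaCl in = 54.3×0.354 + 130×0.673 + 980×0.371 = 470.29 kg/min.
NaCl mass fraction in M = 470.29/1164.3 = 0.404.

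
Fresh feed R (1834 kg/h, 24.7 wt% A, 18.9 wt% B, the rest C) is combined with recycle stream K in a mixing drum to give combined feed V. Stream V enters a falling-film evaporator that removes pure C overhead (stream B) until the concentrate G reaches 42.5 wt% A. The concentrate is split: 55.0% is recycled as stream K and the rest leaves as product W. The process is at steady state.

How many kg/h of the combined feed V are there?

3137 kg/h

Overall A balance (none leaves overhead): A in fresh feed = A in product, i.e. 1834×0.247 = (1−0.550)·G·0.425.
G = 453/(0.425×0.450) = 2368.6 kg/h.
Recycle K = 0.550×2368.6 = 1302.7 kg/h.
Combined feed V = 1834 + 1302.7 = 3136.7 kg/h.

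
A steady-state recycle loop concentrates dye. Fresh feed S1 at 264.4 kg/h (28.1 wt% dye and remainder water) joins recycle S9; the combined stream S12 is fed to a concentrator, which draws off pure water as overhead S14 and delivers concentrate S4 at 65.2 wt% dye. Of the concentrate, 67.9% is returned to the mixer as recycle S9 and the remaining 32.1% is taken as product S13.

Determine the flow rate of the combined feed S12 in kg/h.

Overall dye balance (none leaves overhead): dye in fresh feed = dye in product, i.e. 264.4×0.281 = (1−0.679)·S4·0.652.
S4 = 74.296/(0.652×0.321) = 354.99 kg/h.
Recycle S9 = 0.679×354.99 = 241.04 kg/h.
Combined feed S12 = 264.4 + 241.04 = 505.44 kg/h.

505.4 kg/h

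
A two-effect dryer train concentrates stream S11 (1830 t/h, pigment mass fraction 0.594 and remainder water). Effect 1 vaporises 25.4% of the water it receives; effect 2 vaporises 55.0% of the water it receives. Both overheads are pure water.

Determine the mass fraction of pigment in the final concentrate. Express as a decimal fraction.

water in feed = 1830×0.406 = 742.98 t/h.
After stage 1: water left = (1−0.254)×742.98 = 554.26; stream total = 1641.3 t/h.
After stage 2: water left = (1−0.550)×554.26 = 249.42; final concentrate = 1336.4 t/h.
pigment fraction = 1087/1336.4 = 0.813.

0.813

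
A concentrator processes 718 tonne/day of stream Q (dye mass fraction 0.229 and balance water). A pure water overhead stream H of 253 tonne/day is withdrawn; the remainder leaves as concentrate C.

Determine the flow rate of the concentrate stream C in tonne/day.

Concentrate = 718 − 253 = 465 tonne/day.

465 tonne/day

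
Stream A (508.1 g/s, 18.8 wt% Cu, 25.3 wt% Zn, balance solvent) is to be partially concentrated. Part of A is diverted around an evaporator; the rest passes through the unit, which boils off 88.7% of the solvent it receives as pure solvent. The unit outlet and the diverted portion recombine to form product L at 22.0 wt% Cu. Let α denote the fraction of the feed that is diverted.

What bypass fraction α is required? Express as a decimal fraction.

0.707

All 508.1×0.188 = 95.523 g/s of Cu reaches L, so L = 95.523/0.220 = 434.19 g/s and vapour = 73.905 g/s.
The evaporator receives (1−α)·508.1 of feed at 0.559 solvent and removes 0.887 of that solvent:
0.887×0.559×(1−α)×508.1 = 73.905
(1−α) = 73.905/251.93 = 0.2934;  α = 0.7066.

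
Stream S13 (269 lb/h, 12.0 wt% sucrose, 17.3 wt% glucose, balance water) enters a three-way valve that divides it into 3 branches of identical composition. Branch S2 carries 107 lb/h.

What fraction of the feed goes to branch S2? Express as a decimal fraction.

Fraction to S2 = 107/269 = 0.3978.

0.398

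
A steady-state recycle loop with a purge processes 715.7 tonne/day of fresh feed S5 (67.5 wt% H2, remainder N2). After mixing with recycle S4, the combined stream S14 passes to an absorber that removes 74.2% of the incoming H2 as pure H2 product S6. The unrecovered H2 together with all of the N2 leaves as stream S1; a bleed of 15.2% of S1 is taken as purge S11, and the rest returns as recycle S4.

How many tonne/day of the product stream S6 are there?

H2 in S14: m_A = 715.7×0.675 + (1−0.152)·(1−0.742)·m_A, so m_A = 483.1/0.7812 = 618.39 tonne/day.
Product S6 = 0.742×618.39 = 458.85 tonne/day.

458.8 tonne/day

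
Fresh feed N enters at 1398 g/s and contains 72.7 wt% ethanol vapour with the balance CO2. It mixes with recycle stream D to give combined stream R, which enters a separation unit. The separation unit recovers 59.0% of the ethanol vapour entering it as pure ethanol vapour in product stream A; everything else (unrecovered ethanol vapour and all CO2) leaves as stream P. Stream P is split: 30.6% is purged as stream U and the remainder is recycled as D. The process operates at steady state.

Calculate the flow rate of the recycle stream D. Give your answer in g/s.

CO2 enters only via N and leaves only via the purge: 1398×0.273 = 0.306×(CO2 in P), and the separation unit passes all CO2, so CO2 in R = CO2 in P = 1247.2 g/s.
ethanol vapour in R: m_A = 1398×0.727 + (1−0.306)·(1−0.590)·m_A, so m_A = 1016.3/0.7155 = 1420.5 g/s.
P = (1−0.590)×1420.5 + 1247.2 = 1829.7 g/s.
Recycle D = (1−0.306)×1829.7 = 1269.8 g/s.

1270 g/s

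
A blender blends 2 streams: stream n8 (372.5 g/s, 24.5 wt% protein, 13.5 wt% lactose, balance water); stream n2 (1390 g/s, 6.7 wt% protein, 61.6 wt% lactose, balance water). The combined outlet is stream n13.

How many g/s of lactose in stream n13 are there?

906.5 g/s

lactose out = lactose in = 372.5×0.135 + 1390×0.616 = 906.53 g/s.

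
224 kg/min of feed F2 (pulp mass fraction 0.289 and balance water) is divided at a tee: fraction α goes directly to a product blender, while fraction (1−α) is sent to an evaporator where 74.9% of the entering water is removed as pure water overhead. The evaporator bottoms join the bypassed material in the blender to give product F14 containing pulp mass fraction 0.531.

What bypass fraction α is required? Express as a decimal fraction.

0.144

All 224×0.289 = 64.736 kg/min of pulp reaches F14, so F14 = 64.736/0.531 = 121.91 kg/min and vapour = 102.09 kg/min.
The evaporator receives (1−α)·224 of feed at 0.711 water and removes 0.749 of that water:
0.749×0.711×(1−α)×224 = 102.09
(1−α) = 102.09/119.29 = 0.8558;  α = 0.1442.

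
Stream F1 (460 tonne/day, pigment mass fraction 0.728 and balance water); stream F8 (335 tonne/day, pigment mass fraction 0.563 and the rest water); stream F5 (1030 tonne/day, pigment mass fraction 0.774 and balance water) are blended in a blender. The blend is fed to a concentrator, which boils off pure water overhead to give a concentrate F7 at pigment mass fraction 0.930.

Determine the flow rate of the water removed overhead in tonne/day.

pigment entering = 460×0.728 + 335×0.563 + 1030×0.774 = 1320.7 tonne/day.
All pigment reports to F7, so F7 = 1320.7/0.930 = 1420.1 tonne/day.
Total feed = 1825 tonne/day; overhead = 1825 − 1420.1 = 404.89 tonne/day.

404.9 tonne/day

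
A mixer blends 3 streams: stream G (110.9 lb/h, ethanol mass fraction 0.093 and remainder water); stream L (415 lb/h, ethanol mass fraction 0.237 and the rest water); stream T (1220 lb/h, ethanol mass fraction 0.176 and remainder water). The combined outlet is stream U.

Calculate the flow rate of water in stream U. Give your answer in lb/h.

water out = water in = 110.9×0.907 + 415×0.763 + 1220×0.824 = 1422.5 lb/h.

1423 lb/h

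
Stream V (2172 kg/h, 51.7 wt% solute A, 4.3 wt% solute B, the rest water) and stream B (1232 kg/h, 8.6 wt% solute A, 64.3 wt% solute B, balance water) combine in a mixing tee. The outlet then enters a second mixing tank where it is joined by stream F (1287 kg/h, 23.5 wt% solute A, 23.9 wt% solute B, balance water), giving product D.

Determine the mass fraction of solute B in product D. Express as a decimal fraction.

0.254

Overall, product flow = 4691 kg/h.
solute B in = 2172×0.043 + 1232×0.643 + 1287×0.239 = 1193.2 kg/h.
solute B fraction in D = 0.254.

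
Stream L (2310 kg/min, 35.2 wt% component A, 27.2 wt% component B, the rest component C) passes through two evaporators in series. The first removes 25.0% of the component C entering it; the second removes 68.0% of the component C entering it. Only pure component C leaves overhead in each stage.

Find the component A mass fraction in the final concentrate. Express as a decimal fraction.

component C in feed = 2310×0.376 = 868.56 kg/min.
After stage 1: component C left = (1−0.250)×868.56 = 651.42; stream total = 2092.9 kg/min.
After stage 2: component C left = (1−0.680)×651.42 = 208.45; final concentrate = 1649.9 kg/min.
component A fraction = 813.12/1649.9 = 0.493.

0.493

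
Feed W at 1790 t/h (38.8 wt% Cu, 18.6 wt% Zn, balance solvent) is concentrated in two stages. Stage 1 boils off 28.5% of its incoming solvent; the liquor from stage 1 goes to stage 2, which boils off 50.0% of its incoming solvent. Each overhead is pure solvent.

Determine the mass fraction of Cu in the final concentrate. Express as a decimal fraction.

solvent in feed = 1790×0.426 = 762.54 t/h.
After stage 1: solvent left = (1−0.285)×762.54 = 545.22; stream total = 1572.7 t/h.
After stage 2: solvent left = (1−0.500)×545.22 = 272.61; final concentrate = 1300.1 t/h.
Cu fraction = 694.52/1300.1 = 0.534.

0.534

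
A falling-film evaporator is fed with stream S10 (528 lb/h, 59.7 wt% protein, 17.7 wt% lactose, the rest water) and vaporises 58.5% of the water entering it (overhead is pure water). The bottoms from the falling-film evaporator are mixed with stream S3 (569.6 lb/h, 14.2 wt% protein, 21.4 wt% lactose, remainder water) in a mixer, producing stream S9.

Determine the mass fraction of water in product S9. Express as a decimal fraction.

0.405

Vapour removed = 0.585×0.226×528 = 69.807 lb/h; concentrate = 458.19 lb/h.
water reaching the mixer = 49.521 (from concentrate) + 569.6×0.644 = 416.34 lb/h.
Product flow = 458.19 + 569.6 = 1027.8 lb/h; water fraction = 0.405.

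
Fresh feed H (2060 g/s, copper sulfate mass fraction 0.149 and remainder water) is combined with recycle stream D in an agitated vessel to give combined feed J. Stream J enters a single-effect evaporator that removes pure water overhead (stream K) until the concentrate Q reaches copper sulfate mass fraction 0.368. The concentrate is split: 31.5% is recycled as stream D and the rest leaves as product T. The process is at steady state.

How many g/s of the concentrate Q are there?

Overall copper sulfate balance (none leaves overhead): copper sulfate in fresh feed = copper sulfate in product, i.e. 2060×0.149 = (1−0.315)·Q·0.368.
Q = 306.94/(0.368×0.685) = 1217.6 g/s.

1218 g/s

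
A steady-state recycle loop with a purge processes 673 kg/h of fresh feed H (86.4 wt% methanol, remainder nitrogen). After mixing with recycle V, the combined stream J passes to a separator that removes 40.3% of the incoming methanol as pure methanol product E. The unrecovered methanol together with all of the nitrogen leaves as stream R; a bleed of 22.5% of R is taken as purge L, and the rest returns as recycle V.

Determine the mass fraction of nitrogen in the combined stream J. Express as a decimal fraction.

nitrogen enters only via H and leaves only via the purge: 673×0.136 = 0.225×(nitrogen in R), and the separator passes all nitrogen, so nitrogen in J = nitrogen in R = 406.79 kg/h.
methanol in J: m_A = 673×0.864 + (1−0.225)·(1−0.403)·m_A, so m_A = 581.47/0.5373 = 1082.2 kg/h.
J = 1082.2 + 406.79 = 1489 kg/h.
nitrogen fraction in J = 406.79/1489 = 0.273.

0.273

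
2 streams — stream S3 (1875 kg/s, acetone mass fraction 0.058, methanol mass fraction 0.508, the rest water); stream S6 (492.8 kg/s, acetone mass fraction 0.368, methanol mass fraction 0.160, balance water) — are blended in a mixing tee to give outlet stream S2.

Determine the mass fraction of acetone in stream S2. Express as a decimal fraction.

0.123

Total flow out = 1875 + 492.8 = 2367.8 kg/s.
acetone in = 1875×0.058 + 492.8×0.368 = 290.1 kg/s.
acetone mass fraction in S2 = 290.1/2367.8 = 0.123.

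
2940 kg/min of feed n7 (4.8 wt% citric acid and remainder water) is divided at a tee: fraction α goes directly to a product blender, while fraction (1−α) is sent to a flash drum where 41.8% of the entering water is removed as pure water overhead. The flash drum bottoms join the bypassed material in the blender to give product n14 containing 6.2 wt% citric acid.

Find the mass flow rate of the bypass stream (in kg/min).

1272 kg/min

All 2940×0.048 = 141.12 kg/min of citric acid reaches n14, so n14 = 141.12/0.062 = 2276.1 kg/min and vapour = 663.87 kg/min.
The evaporator receives (1−α)·2940 of feed at 0.952 water and removes 0.418 of that water:
0.418×0.952×(1−α)×2940 = 663.87
(1−α) = 663.87/1169.9 = 0.5674;  α = 0.4326.
Bypass flow = 0.4326×2940 = 1271.7 kg/min.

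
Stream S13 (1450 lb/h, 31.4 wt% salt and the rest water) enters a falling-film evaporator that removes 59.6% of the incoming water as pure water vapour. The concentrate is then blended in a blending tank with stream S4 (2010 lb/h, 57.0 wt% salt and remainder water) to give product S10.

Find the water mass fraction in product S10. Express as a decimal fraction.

Vapour removed = 0.596×0.686×1450 = 592.84 lb/h; concentrate = 857.16 lb/h.
water reaching the mixer = 401.86 (from concentrate) + 2010×0.430 = 1266.2 lb/h.
Product flow = 857.16 + 2010 = 2867.2 lb/h; water fraction = 0.442.

0.442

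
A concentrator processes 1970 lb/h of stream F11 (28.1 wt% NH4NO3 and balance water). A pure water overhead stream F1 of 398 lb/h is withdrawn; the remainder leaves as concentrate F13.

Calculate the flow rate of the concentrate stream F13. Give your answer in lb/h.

Concentrate = 1970 − 398 = 1572 lb/h.

1572 lb/h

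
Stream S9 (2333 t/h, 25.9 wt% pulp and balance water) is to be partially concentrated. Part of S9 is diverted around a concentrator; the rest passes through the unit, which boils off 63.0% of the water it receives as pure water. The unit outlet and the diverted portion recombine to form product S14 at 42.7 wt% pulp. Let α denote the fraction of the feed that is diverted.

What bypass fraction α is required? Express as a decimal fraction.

All 2333×0.259 = 604.25 t/h of pulp reaches S14, so S14 = 604.25/0.427 = 1415.1 t/h and vapour = 917.9 t/h.
The evaporator receives (1−α)·2333 of feed at 0.741 water and removes 0.630 of that water:
0.630×0.741×(1−α)×2333 = 917.9
(1−α) = 917.9/1089.1 = 0.8428;  α = 0.1572.

0.157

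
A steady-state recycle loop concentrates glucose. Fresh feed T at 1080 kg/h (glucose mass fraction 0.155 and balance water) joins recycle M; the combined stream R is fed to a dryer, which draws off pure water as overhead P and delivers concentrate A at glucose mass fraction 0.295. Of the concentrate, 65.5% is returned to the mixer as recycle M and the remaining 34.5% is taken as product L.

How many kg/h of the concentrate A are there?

1645 kg/h

Overall glucose balance (none leaves overhead): glucose in fresh feed = glucose in product, i.e. 1080×0.155 = (1−0.655)·A·0.295.
A = 167.4/(0.295×0.345) = 1644.8 kg/h.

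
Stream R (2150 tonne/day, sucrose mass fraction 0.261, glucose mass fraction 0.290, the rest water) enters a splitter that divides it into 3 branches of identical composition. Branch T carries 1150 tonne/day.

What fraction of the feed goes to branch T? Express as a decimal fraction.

0.535

Fraction to T = 1150/2150 = 0.5349.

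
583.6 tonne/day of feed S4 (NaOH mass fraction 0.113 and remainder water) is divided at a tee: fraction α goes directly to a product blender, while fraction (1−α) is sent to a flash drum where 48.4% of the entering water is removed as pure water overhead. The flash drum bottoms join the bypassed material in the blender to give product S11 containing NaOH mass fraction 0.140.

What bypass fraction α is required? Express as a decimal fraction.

All 583.6×0.113 = 65.947 tonne/day of NaOH reaches S11, so S11 = 65.947/0.140 = 471.05 tonne/day and vapour = 112.55 tonne/day.
The evaporator receives (1−α)·583.6 of feed at 0.887 water and removes 0.484 of that water:
0.484×0.887×(1−α)×583.6 = 112.55
(1−α) = 112.55/250.54 = 0.4492;  α = 0.5508.

0.551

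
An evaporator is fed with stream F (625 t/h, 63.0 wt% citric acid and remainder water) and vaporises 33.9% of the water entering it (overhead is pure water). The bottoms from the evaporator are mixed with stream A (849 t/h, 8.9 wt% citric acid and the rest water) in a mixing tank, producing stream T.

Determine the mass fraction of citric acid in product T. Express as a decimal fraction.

0.336

Vapour removed = 0.339×0.370×625 = 78.394 t/h; concentrate = 546.61 t/h.
citric acid reaching the mixer = 393.75 (from concentrate) + 849×0.089 = 469.31 t/h.
Product flow = 546.61 + 849 = 1395.6 t/h; citric acid fraction = 0.336.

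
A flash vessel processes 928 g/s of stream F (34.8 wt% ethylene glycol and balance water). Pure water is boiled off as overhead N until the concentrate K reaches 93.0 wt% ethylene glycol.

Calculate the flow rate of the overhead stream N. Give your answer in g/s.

ethylene glycol is conserved: 928×0.348 = 322.94 g/s all reports to the concentrate.
Concentrate = 322.94/(target fraction) = 347.25 g/s.
Overhead = 928 − 347.25 = 580.75 g/s.

580.7 g/s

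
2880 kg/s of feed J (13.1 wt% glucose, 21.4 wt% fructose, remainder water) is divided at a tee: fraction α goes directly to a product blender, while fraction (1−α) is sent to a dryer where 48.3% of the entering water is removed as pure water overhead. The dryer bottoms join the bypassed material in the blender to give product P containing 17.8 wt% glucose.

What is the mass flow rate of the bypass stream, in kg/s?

All 2880×0.131 = 377.28 kg/s of glucose reaches P, so P = 377.28/0.178 = 2119.6 kg/s and vapour = 760.45 kg/s.
The evaporator receives (1−α)·2880 of feed at 0.655 water and removes 0.483 of that water:
0.483×0.655×(1−α)×2880 = 760.45
(1−α) = 760.45/911.13 = 0.8346;  α = 0.1654.
Bypass flow = 0.1654×2880 = 476.29 kg/s.

476.3 kg/s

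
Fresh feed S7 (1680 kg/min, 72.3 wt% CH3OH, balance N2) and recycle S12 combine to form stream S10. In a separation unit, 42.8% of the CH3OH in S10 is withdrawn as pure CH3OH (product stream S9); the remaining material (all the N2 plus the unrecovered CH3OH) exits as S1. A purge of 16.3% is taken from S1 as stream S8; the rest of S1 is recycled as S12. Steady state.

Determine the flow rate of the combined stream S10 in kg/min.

5185 kg/min

N2 enters only via S7 and leaves only via the purge: 1680×0.277 = 0.163×(N2 in S1), and the separation unit passes all N2, so N2 in S10 = N2 in S1 = 2855 kg/min.
CH3OH in S10: m_A = 1680×0.723 + (1−0.163)·(1−0.428)·m_A, so m_A = 1214.6/0.5212 = 2330.3 kg/min.
S10 = 2330.3 + 2855 = 5185.3 kg/min.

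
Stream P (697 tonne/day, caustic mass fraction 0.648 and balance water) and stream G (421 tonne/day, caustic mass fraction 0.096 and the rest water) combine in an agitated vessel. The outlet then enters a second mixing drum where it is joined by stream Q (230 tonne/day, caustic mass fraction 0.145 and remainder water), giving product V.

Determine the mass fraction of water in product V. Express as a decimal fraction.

0.610

Overall, product flow = 1348 tonne/day.
water in = 697×0.352 + 421×0.904 + 230×0.855 = 822.58 tonne/day.
water fraction in V = 0.610.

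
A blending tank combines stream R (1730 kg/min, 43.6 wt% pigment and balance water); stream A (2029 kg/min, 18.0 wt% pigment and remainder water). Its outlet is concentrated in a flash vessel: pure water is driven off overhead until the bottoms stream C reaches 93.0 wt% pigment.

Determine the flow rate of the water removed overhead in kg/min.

2555 kg/min

pigment entering = 1730×0.436 + 2029×0.180 = 1119.5 kg/min.
All pigment reports to C, so C = 1119.5/0.930 = 1203.8 kg/min.
Total feed = 3759 kg/min; overhead = 3759 − 1203.8 = 2555.2 kg/min.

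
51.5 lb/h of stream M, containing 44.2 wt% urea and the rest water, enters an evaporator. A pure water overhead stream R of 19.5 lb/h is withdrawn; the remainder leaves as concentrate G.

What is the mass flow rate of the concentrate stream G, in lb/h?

Concentrate = 51.5 − 19.5 = 32 lb/h.

32 lb/h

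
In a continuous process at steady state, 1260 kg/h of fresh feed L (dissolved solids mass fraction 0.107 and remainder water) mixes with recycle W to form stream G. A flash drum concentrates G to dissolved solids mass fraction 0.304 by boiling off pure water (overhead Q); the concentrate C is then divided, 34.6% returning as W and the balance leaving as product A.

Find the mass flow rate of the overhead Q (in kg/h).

Overall dissolved solids balance (none leaves overhead): dissolved solids in fresh feed = dissolved solids in product, i.e. 1260×0.107 = (1−0.346)·C·0.304.
C = 134.82/(0.304×0.654) = 678.11 kg/h.
Recycle W = 0.346×678.11 = 234.63 kg/h.
Combined feed G = 1260 + 234.63 = 1494.6 kg/h.
Overhead Q = G − C = 1494.6 − 678.11 = 816.51 kg/h.

816.5 kg/h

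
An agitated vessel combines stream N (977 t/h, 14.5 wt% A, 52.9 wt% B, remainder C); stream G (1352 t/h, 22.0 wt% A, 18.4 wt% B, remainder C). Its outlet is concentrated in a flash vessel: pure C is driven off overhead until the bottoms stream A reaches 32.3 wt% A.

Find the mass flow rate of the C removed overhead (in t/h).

A entering = 977×0.145 + 1352×0.220 = 439.11 t/h.
All A reports to A, so A = 439.11/0.323 = 1359.5 t/h.
Total feed = 2329 t/h; overhead = 2329 − 1359.5 = 969.54 t/h.

969.5 t/h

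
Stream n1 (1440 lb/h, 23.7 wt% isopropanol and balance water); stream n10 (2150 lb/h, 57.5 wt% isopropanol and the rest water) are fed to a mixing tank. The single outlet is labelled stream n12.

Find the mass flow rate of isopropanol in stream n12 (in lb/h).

1578 lb/h

isopropanol out = isopropanol in = 1440×0.237 + 2150×0.575 = 1577.5 lb/h.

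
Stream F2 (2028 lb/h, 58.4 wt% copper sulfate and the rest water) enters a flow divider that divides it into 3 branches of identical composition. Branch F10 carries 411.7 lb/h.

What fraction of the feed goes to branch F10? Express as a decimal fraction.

Fraction to F10 = 411.7/2028 = 0.2030.

0.203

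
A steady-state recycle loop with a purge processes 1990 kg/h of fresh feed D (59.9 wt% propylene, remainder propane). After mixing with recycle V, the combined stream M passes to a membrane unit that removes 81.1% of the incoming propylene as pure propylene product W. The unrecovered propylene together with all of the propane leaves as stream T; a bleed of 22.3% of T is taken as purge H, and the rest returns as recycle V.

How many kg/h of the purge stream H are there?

856.9 kg/h

propane enters only via D and leaves only via the purge: 1990×0.401 = 0.223×(propane in T), and the membrane unit passes all propane, so propane in M = propane in T = 3578.4 kg/h.
propylene in M: m_A = 1990×0.599 + (1−0.223)·(1−0.811)·m_A, so m_A = 1192/0.8531 = 1397.2 kg/h.
T = (1−0.811)×1397.2 + 3578.4 = 3842.5 kg/h.
Purge H = 0.223×3842.5 = 856.88 kg/h.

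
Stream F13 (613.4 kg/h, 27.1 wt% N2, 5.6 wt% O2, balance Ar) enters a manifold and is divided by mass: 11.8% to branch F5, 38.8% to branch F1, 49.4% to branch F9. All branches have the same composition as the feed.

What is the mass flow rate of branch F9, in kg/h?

Branch F9 flow = 0.494×613.4 = 303.02 kg/h.

303 kg/h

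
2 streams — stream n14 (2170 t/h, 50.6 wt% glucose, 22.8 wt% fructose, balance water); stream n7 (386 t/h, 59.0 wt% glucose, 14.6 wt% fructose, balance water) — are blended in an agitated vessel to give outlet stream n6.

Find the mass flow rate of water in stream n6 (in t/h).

679.1 t/h

water out = water in = 2170×0.266 + 386×0.264 = 679.12 t/h.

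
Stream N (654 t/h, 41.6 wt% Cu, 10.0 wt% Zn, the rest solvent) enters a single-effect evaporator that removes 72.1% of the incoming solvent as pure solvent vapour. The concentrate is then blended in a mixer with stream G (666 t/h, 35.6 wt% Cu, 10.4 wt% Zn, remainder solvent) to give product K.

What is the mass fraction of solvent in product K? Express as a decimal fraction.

0.410

Vapour removed = 0.721×0.484×654 = 228.22 t/h; concentrate = 425.78 t/h.
solvent reaching the mixer = 88.314 (from concentrate) + 666×0.540 = 447.95 t/h.
Product flow = 425.78 + 666 = 1091.8 t/h; solvent fraction = 0.410.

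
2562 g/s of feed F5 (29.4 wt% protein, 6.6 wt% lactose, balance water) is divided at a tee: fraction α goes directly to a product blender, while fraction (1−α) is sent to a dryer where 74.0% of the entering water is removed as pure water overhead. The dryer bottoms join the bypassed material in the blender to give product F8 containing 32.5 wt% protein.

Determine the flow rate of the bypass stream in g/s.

2046 g/s

All 2562×0.294 = 753.23 g/s of protein reaches F8, so F8 = 753.23/0.325 = 2317.6 g/s and vapour = 244.38 g/s.
The evaporator receives (1−α)·2562 of feed at 0.640 water and removes 0.740 of that water:
0.740×0.640×(1−α)×2562 = 244.38
(1−α) = 244.38/1213.4 = 0.2014;  α = 0.7986.
Bypass flow = 0.7986×2562 = 2046 g/s.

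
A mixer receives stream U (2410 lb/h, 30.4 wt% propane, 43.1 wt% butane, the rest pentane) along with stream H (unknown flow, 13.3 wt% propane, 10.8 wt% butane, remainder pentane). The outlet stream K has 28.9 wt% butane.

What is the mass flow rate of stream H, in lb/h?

Let H be the unknown flow. Total out = 2410 + H.
butane balance: 1038.7 + 0.108·H = 0.289·(2410 + H)
(0.108 − 0.289)·H = 0.289×2410 − 1038.7 = -342.22
H = -342.22 / -0.181 = 1890.7 lb/h

1891 lb/h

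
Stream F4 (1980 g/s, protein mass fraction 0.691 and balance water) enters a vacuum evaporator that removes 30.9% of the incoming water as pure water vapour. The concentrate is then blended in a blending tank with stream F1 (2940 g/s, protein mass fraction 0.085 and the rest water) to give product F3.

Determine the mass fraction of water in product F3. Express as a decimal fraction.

0.658

Vapour removed = 0.309×0.309×1980 = 189.05 g/s; concentrate = 1790.9 g/s.
water reaching the mixer = 422.77 (from concentrate) + 2940×0.915 = 3112.9 g/s.
Product flow = 1790.9 + 2940 = 4730.9 g/s; water fraction = 0.658.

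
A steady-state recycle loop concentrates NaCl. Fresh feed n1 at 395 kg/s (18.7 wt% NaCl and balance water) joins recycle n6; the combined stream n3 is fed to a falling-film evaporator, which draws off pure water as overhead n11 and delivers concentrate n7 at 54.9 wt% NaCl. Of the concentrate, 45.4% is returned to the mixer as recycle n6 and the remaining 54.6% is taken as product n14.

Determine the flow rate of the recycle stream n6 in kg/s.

111.9 kg/s

Overall NaCl balance (none leaves overhead): NaCl in fresh feed = NaCl in product, i.e. 395×0.187 = (1−0.454)·n7·0.549.
n7 = 73.865/(0.549×0.546) = 246.42 kg/s.
Recycle n6 = 0.454×246.42 = 111.87 kg/s.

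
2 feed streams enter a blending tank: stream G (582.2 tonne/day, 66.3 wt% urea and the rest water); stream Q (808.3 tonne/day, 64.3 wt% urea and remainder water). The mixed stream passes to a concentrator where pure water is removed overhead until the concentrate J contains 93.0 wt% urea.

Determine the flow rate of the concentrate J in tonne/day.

973.9 tonne/day

urea entering = 582.2×0.663 + 808.3×0.643 = 905.74 tonne/day.
All urea reports to J, so J = 905.74/0.930 = 973.91 tonne/day.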